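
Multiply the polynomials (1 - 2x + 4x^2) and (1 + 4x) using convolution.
Ascending coefficients: a = [1, -2, 4], b = [1, 4]. c[0] = 1×1 = 1; c[1] = 1×4 + -2×1 = 2; c[2] = -2×4 + 4×1 = -4; c[3] = 4×4 = 16. Result coefficients: [1, 2, -4, 16] → 1 + 2x - 4x^2 + 16x^3

1 + 2x - 4x^2 + 16x^3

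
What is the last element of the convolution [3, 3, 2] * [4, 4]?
Use y[k] = Σ_i a[i]·b[k-i] at k=3. y[3] = 2×4 = 8

8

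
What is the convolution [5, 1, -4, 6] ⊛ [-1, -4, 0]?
y[0] = 5×-1 = -5; y[1] = 5×-4 + 1×-1 = -21; y[2] = 5×0 + 1×-4 + -4×-1 = 0; y[3] = 1×0 + -4×-4 + 6×-1 = 10; y[4] = -4×0 + 6×-4 = -24; y[5] = 6×0 = 0

[-5, -21, 0, 10, -24, 0]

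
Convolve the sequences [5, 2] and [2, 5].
y[0] = 5×2 = 10; y[1] = 5×5 + 2×2 = 29; y[2] = 2×5 = 10

[10, 29, 10]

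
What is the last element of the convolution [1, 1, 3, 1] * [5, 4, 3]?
Use y[k] = Σ_i a[i]·b[k-i] at k=5. y[5] = 1×3 = 3

3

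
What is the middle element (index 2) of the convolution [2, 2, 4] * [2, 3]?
Use y[k] = Σ_i a[i]·b[k-i] at k=2. y[2] = 2×3 + 4×2 = 14

14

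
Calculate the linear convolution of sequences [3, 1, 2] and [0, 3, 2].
y[0] = 3×0 = 0; y[1] = 3×3 + 1×0 = 9; y[2] = 3×2 + 1×3 + 2×0 = 9; y[3] = 1×2 + 2×3 = 8; y[4] = 2×2 = 4

[0, 9, 9, 8, 4]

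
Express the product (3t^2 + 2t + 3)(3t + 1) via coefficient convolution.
Ascending coefficients: a = [3, 2, 3], b = [1, 3]. c[0] = 3×1 = 3; c[1] = 3×3 + 2×1 = 11; c[2] = 2×3 + 3×1 = 9; c[3] = 3×3 = 9. Result coefficients: [3, 11, 9, 9] → 9t^3 + 9t^2 + 11t + 3

9t^3 + 9t^2 + 11t + 3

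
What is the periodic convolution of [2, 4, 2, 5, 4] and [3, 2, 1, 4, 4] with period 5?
Use y[k] = Σ_j x[j]·h[(k-j) mod 5]. y[0] = 2×3 + 4×4 + 2×4 + 5×1 + 4×2 = 43; y[1] = 2×2 + 4×3 + 2×4 + 5×4 + 4×1 = 48; y[2] = 2×1 + 4×2 + 2×3 + 5×4 + 4×4 = 52; y[3] = 2×4 + 4×1 + 2×2 + 5×3 + 4×4 = 47; y[4] = 2×4 + 4×4 + 2×1 + 5×2 + 4×3 = 48. Result: [43, 48, 52, 47, 48]

[43, 48, 52, 47, 48]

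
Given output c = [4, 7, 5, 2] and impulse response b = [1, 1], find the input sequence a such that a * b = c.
Deconvolve c=[4, 7, 5, 2] by b=[1, 1]. Since b[0]=1, solve forward: a[0] = c[0] / 1 = 4; a[1] = (c[1] - 4×1) / 1 = 3; a[2] = (c[2] - 3×1) / 1 = 2. So a = [4, 3, 2]. Check by forward convolution: c[0] = 4×1 = 4; c[1] = 4×1 + 3×1 = 7; c[2] = 3×1 + 2×1 = 5; c[3] = 2×1 = 2

[4, 3, 2]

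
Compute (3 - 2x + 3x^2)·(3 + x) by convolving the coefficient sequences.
Ascending coefficients: a = [3, -2, 3], b = [3, 1]. c[0] = 3×3 = 9; c[1] = 3×1 + -2×3 = -3; c[2] = -2×1 + 3×3 = 7; c[3] = 3×1 = 3. Result coefficients: [9, -3, 7, 3] → 9 - 3x + 7x^2 + 3x^3

9 - 3x + 7x^2 + 3x^3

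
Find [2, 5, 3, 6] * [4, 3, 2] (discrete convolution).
y[0] = 2×4 = 8; y[1] = 2×3 + 5×4 = 26; y[2] = 2×2 + 5×3 + 3×4 = 31; y[3] = 5×2 + 3×3 + 6×4 = 43; y[4] = 3×2 + 6×3 = 24; y[5] = 6×2 = 12

[8, 26, 31, 43, 24, 12]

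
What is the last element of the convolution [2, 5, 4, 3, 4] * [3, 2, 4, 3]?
Use y[k] = Σ_i a[i]·b[k-i] at k=7. y[7] = 4×3 = 12

12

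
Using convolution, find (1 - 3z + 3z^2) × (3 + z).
Ascending coefficients: a = [1, -3, 3], b = [3, 1]. c[0] = 1×3 = 3; c[1] = 1×1 + -3×3 = -8; c[2] = -3×1 + 3×3 = 6; c[3] = 3×1 = 3. Result coefficients: [3, -8, 6, 3] → 3 - 8z + 6z^2 + 3z^3

3 - 8z + 6z^2 + 3z^3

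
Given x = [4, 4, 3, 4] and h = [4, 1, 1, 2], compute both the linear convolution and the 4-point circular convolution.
Linear: y_lin[0] = 4×4 = 16; y_lin[1] = 4×1 + 4×4 = 20; y_lin[2] = 4×1 + 4×1 + 3×4 = 20; y_lin[3] = 4×2 + 4×1 + 3×1 + 4×4 = 31; y_lin[4] = 4×2 + 3×1 + 4×1 = 15; y_lin[5] = 3×2 + 4×1 = 10; y_lin[6] = 4×2 = 8 → [16, 20, 20, 31, 15, 10, 8]. Circular (length 4): y[0] = 4×4 + 4×2 + 3×1 + 4×1 = 31; y[1] = 4×1 + 4×4 + 3×2 + 4×1 = 30; y[2] = 4×1 + 4×1 + 3×4 + 4×2 = 28; y[3] = 4×2 + 4×1 + 3×1 + 4×4 = 31 → [31, 30, 28, 31]

Linear: [16, 20, 20, 31, 15, 10, 8], Circular: [31, 30, 28, 31]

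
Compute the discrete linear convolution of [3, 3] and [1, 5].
y[0] = 3×1 = 3; y[1] = 3×5 + 3×1 = 18; y[2] = 3×5 = 15

[3, 18, 15]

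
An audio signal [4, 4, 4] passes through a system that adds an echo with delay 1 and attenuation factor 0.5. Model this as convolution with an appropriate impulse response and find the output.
Direct-path + delayed-attenuated-path model → impulse response h = [1, 0.5] (1 at lag 0, 0.5 at lag 1). Output y[n] = x[n] + 0.5·x[n - 1] (with x[n] = 0 outside 0..2): y[0] = 4 + 0.5×0 = 4; y[1] = 4 + 0.5×4 = 6.0; y[2] = 4 + 0.5×4 = 6.0; y[3] = 0 + 0.5×4 = 2.0. So y = [4, 6.0, 6.0, 2.0]

[4, 6.0, 6.0, 2.0]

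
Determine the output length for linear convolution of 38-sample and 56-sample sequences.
Linear/full convolution length: m + n - 1 = 38 + 56 - 1 = 93

93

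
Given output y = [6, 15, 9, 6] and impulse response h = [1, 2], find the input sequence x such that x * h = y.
Deconvolve y=[6, 15, 9, 6] by h=[1, 2]. Since h[0]=1, solve forward: x[0] = y[0] / 1 = 6; x[1] = (y[1] - 6×2) / 1 = 3; x[2] = (y[2] - 3×2) / 1 = 3. So x = [6, 3, 3]. Check by forward convolution: y[0] = 6×1 = 6; y[1] = 6×2 + 3×1 = 15; y[2] = 3×2 + 3×1 = 9; y[3] = 3×2 = 6

[6, 3, 3]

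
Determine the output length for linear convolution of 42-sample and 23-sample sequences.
Linear/full convolution length: m + n - 1 = 42 + 23 - 1 = 64

64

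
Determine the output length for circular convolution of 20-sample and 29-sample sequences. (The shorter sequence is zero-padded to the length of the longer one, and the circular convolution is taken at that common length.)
Circular convolution (zero-padding the shorter input) has length max(m, n) = max(20, 29) = 29

29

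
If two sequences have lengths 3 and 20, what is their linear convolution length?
Linear/full convolution length: m + n - 1 = 3 + 20 - 1 = 22

22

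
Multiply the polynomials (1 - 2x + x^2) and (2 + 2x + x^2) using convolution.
Ascending coefficients: a = [1, -2, 1], b = [2, 2, 1]. c[0] = 1×2 = 2; c[1] = 1×2 + -2×2 = -2; c[2] = 1×1 + -2×2 + 1×2 = -1; c[3] = -2×1 + 1×2 = 0; c[4] = 1×1 = 1. Result coefficients: [2, -2, -1, 0, 1] → 2 - 2x - x^2 + x^4

2 - 2x - x^2 + x^4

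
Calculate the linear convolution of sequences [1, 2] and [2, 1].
y[0] = 1×2 = 2; y[1] = 1×1 + 2×2 = 5; y[2] = 2×1 = 2

[2, 5, 2]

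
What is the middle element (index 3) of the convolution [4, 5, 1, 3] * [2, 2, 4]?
Use y[k] = Σ_i a[i]·b[k-i] at k=3. y[3] = 5×4 + 1×2 + 3×2 = 28

28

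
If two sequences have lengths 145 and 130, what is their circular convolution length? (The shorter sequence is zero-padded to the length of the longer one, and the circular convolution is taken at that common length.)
Circular convolution (zero-padding the shorter input) has length max(m, n) = max(145, 130) = 145

145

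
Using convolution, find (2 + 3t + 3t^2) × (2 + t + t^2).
Ascending coefficients: a = [2, 3, 3], b = [2, 1, 1]. c[0] = 2×2 = 4; c[1] = 2×1 + 3×2 = 8; c[2] = 2×1 + 3×1 + 3×2 = 11; c[3] = 3×1 + 3×1 = 6; c[4] = 3×1 = 3. Result coefficients: [4, 8, 11, 6, 3] → 4 + 8t + 11t^2 + 6t^3 + 3t^4

4 + 8t + 11t^2 + 6t^3 + 3t^4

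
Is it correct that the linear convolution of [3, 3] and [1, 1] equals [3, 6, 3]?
Recompute linear convolution of [3, 3] and [1, 1]: y[0] = 3×1 = 3; y[1] = 3×1 + 3×1 = 6; y[2] = 3×1 = 3 → [3, 6, 3]. Given [3, 6, 3] matches, so answer: Yes

Yes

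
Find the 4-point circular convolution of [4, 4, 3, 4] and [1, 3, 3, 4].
Use y[k] = Σ_j a[j]·b[(k-j) mod 4]. y[0] = 4×1 + 4×4 + 3×3 + 4×3 = 41; y[1] = 4×3 + 4×1 + 3×4 + 4×3 = 40; y[2] = 4×3 + 4×3 + 3×1 + 4×4 = 43; y[3] = 4×4 + 4×3 + 3×3 + 4×1 = 41. Result: [41, 40, 43, 41]

[41, 40, 43, 41]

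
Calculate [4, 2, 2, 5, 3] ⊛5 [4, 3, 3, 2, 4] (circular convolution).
Use y[k] = Σ_j u[j]·v[(k-j) mod 5]. y[0] = 4×4 + 2×4 + 2×2 + 5×3 + 3×3 = 52; y[1] = 4×3 + 2×4 + 2×4 + 5×2 + 3×3 = 47; y[2] = 4×3 + 2×3 + 2×4 + 5×4 + 3×2 = 52; y[3] = 4×2 + 2×3 + 2×3 + 5×4 + 3×4 = 52; y[4] = 4×4 + 2×2 + 2×3 + 5×3 + 3×4 = 53. Result: [52, 47, 52, 52, 53]

[52, 47, 52, 52, 53]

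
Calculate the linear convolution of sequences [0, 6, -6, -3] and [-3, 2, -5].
y[0] = 0×-3 = 0; y[1] = 0×2 + 6×-3 = -18; y[2] = 0×-5 + 6×2 + -6×-3 = 30; y[3] = 6×-5 + -6×2 + -3×-3 = -33; y[4] = -6×-5 + -3×2 = 24; y[5] = -3×-5 = 15

[0, -18, 30, -33, 24, 15]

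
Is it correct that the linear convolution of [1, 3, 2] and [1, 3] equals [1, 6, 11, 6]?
Recompute linear convolution of [1, 3, 2] and [1, 3]: y[0] = 1×1 = 1; y[1] = 1×3 + 3×1 = 6; y[2] = 3×3 + 2×1 = 11; y[3] = 2×3 = 6 → [1, 6, 11, 6]. Given [1, 6, 11, 6] matches, so answer: Yes

Yes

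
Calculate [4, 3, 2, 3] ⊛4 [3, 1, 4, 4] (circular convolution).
Use y[k] = Σ_j s[j]·t[(k-j) mod 4]. y[0] = 4×3 + 3×4 + 2×4 + 3×1 = 35; y[1] = 4×1 + 3×3 + 2×4 + 3×4 = 33; y[2] = 4×4 + 3×1 + 2×3 + 3×4 = 37; y[3] = 4×4 + 3×4 + 2×1 + 3×3 = 39. Result: [35, 33, 37, 39]

[35, 33, 37, 39]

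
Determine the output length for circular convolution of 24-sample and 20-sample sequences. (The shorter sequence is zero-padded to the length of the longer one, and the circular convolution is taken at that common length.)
Circular convolution (zero-padding the shorter input) has length max(m, n) = max(24, 20) = 24

24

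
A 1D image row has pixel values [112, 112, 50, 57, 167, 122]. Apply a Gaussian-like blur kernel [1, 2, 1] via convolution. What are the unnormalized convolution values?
Convolve image row [112, 112, 50, 57, 167, 122] with kernel [1, 2, 1]: y[0] = 112×1 = 112; y[1] = 112×2 + 112×1 = 336; y[2] = 112×1 + 112×2 + 50×1 = 386; y[3] = 112×1 + 50×2 + 57×1 = 269; y[4] = 50×1 + 57×2 + 167×1 = 331; y[5] = 57×1 + 167×2 + 122×1 = 513; y[6] = 167×1 + 122×2 = 411; y[7] = 122×1 = 122 → [112, 336, 386, 269, 331, 513, 411, 122]. Normalization factor = sum(kernel) = 4.

[112, 336, 386, 269, 331, 513, 411, 122]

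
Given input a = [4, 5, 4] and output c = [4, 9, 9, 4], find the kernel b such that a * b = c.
Output length 4 = len(a) + len(b) - 1 ⇒ len(b) = 2. Solve b forward using b[k] = (c[k] - Σ_{i≥1} a[i]·b[k-i]) / a[0]: b[0] = c[0] / a[0] = 4 / 4 = 1; b[1] = (c[1] - 5×1) / a[0] = (9 - 5×1) / 4 = 1. So b = [1, 1]. Forward-check [4, 5, 4] * [1, 1]: c[0] = 4×1 = 4; c[1] = 4×1 + 5×1 = 9; c[2] = 5×1 + 4×1 = 9; c[3] = 4×1 = 4 → [4, 9, 9, 4] ✓

[1, 1]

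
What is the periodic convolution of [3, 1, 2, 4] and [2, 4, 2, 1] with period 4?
Use y[k] = Σ_j f[j]·g[(k-j) mod 4]. y[0] = 3×2 + 1×1 + 2×2 + 4×4 = 27; y[1] = 3×4 + 1×2 + 2×1 + 4×2 = 24; y[2] = 3×2 + 1×4 + 2×2 + 4×1 = 18; y[3] = 3×1 + 1×2 + 2×4 + 4×2 = 21. Result: [27, 24, 18, 21]

[27, 24, 18, 21]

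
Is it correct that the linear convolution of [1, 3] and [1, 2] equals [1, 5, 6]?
Recompute linear convolution of [1, 3] and [1, 2]: y[0] = 1×1 = 1; y[1] = 1×2 + 3×1 = 5; y[2] = 3×2 = 6 → [1, 5, 6]. Given [1, 5, 6] matches, so answer: Yes

Yes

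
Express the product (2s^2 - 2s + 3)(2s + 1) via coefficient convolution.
Ascending coefficients: a = [3, -2, 2], b = [1, 2]. c[0] = 3×1 = 3; c[1] = 3×2 + -2×1 = 4; c[2] = -2×2 + 2×1 = -2; c[3] = 2×2 = 4. Result coefficients: [3, 4, -2, 4] → 4s^3 - 2s^2 + 4s + 3

4s^3 - 2s^2 + 4s + 3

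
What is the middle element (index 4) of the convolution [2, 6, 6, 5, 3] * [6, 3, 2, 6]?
Use y[k] = Σ_i a[i]·b[k-i] at k=4. y[4] = 6×6 + 6×2 + 5×3 + 3×6 = 81

81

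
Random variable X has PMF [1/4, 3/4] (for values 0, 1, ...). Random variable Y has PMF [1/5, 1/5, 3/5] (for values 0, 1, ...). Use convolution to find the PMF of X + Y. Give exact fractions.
P(X+Y=k) = Σ_i P(X=i)·P(Y=k-i) — a convolution of [1/4, 3/4] and [1/5, 1/5, 3/5]. P(X+Y=0) = (1/4)×(1/5) = 1/20; P(X+Y=1) = (1/4)×(1/5) + (3/4)×(1/5) = 1/20 + 3/20 = 1/5; P(X+Y=2) = (1/4)×(3/5) + (3/4)×(1/5) = 3/20 + 3/20 = 3/10; P(X+Y=3) = (3/4)×(3/5) = 9/20. PMF: [1/20, 1/5, 3/10, 9/20] (sums to 1 ✓)

[1/20, 1/5, 3/10, 9/20]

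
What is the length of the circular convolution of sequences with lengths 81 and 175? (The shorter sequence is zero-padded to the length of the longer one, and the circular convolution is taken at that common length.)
Circular convolution (zero-padding the shorter input) has length max(m, n) = max(81, 175) = 175

175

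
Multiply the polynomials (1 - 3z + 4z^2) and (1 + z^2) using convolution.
Ascending coefficients: a = [1, -3, 4], b = [1, 0, 1]. c[0] = 1×1 = 1; c[1] = 1×0 + -3×1 = -3; c[2] = 1×1 + -3×0 + 4×1 = 5; c[3] = -3×1 + 4×0 = -3; c[4] = 4×1 = 4. Result coefficients: [1, -3, 5, -3, 4] → 1 - 3z + 5z^2 - 3z^3 + 4z^4

1 - 3z + 5z^2 - 3z^3 + 4z^4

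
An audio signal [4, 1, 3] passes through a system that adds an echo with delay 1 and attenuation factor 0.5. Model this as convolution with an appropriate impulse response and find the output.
Direct-path + delayed-attenuated-path model → impulse response h = [1, 0.5] (1 at lag 0, 0.5 at lag 1). Output y[n] = x[n] + 0.5·x[n - 1] (with x[n] = 0 outside 0..2): y[0] = 4 + 0.5×0 = 4; y[1] = 1 + 0.5×4 = 3.0; y[2] = 3 + 0.5×1 = 3.5; y[3] = 0 + 0.5×3 = 1.5. So y = [4, 3.0, 3.5, 1.5]

[4, 3.0, 3.5, 1.5]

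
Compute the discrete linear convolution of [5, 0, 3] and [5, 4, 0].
y[0] = 5×5 = 25; y[1] = 5×4 + 0×5 = 20; y[2] = 5×0 + 0×4 + 3×5 = 15; y[3] = 0×0 + 3×4 = 12; y[4] = 3×0 = 0

[25, 20, 15, 12, 0]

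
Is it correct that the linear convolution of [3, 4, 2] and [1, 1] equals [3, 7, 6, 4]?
Recompute linear convolution of [3, 4, 2] and [1, 1]: y[0] = 3×1 = 3; y[1] = 3×1 + 4×1 = 7; y[2] = 4×1 + 2×1 = 6; y[3] = 2×1 = 2 → [3, 7, 6, 2]. Compare to given [3, 7, 6, 4]: they differ at index 3: given 4, correct 2, so answer: No

No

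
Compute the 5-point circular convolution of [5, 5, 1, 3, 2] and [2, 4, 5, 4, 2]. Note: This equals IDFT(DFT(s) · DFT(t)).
Either evaluate y[k] = Σ_j s[j]·t[(k-j) mod 5] directly, or use IDFT(DFT(s) · DFT(t)). y[0] = 5×2 + 5×2 + 1×4 + 3×5 + 2×4 = 47; y[1] = 5×4 + 5×2 + 1×2 + 3×4 + 2×5 = 54; y[2] = 5×5 + 5×4 + 1×2 + 3×2 + 2×4 = 61; y[3] = 5×4 + 5×5 + 1×4 + 3×2 + 2×2 = 59; y[4] = 5×2 + 5×4 + 1×5 + 3×4 + 2×2 = 51. Result: [47, 54, 61, 59, 51]

[47, 54, 61, 59, 51]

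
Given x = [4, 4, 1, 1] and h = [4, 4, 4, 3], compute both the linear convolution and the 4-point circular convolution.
Linear: y_lin[0] = 4×4 = 16; y_lin[1] = 4×4 + 4×4 = 32; y_lin[2] = 4×4 + 4×4 + 1×4 = 36; y_lin[3] = 4×3 + 4×4 + 1×4 + 1×4 = 36; y_lin[4] = 4×3 + 1×4 + 1×4 = 20; y_lin[5] = 1×3 + 1×4 = 7; y_lin[6] = 1×3 = 3 → [16, 32, 36, 36, 20, 7, 3]. Circular (length 4): y[0] = 4×4 + 4×3 + 1×4 + 1×4 = 36; y[1] = 4×4 + 4×4 + 1×3 + 1×4 = 39; y[2] = 4×4 + 4×4 + 1×4 + 1×3 = 39; y[3] = 4×3 + 4×4 + 1×4 + 1×4 = 36 → [36, 39, 39, 36]

Linear: [16, 32, 36, 36, 20, 7, 3], Circular: [36, 39, 39, 36]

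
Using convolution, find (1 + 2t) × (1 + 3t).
Ascending coefficients: a = [1, 2], b = [1, 3]. c[0] = 1×1 = 1; c[1] = 1×3 + 2×1 = 5; c[2] = 2×3 = 6. Result coefficients: [1, 5, 6] → 1 + 5t + 6t^2

1 + 5t + 6t^2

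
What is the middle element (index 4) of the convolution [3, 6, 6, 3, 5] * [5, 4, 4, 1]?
Use y[k] = Σ_i a[i]·b[k-i] at k=4. y[4] = 6×1 + 6×4 + 3×4 + 5×5 = 67

67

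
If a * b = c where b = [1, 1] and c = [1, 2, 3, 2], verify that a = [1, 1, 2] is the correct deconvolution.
Forward-compute [1, 1, 2] * [1, 1]: c[0] = 1×1 = 1; c[1] = 1×1 + 1×1 = 2; c[2] = 1×1 + 2×1 = 3; c[3] = 2×1 = 2 → [1, 2, 3, 2]. Matches given c = [1, 2, 3, 2], so verified.

Verified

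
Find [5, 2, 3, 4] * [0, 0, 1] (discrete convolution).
y[0] = 5×0 = 0; y[1] = 5×0 + 2×0 = 0; y[2] = 5×1 + 2×0 + 3×0 = 5; y[3] = 2×1 + 3×0 + 4×0 = 2; y[4] = 3×1 + 4×0 = 3; y[5] = 4×1 = 4

[0, 0, 5, 2, 3, 4]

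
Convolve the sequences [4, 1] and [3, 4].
y[0] = 4×3 = 12; y[1] = 4×4 + 1×3 = 19; y[2] = 1×4 = 4

[12, 19, 4]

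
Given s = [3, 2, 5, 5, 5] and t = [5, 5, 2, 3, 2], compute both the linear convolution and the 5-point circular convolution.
Linear: y_lin[0] = 3×5 = 15; y_lin[1] = 3×5 + 2×5 = 25; y_lin[2] = 3×2 + 2×5 + 5×5 = 41; y_lin[3] = 3×3 + 2×2 + 5×5 + 5×5 = 63; y_lin[4] = 3×2 + 2×3 + 5×2 + 5×5 + 5×5 = 72; y_lin[5] = 2×2 + 5×3 + 5×2 + 5×5 = 54; y_lin[6] = 5×2 + 5×3 + 5×2 = 35; y_lin[7] = 5×2 + 5×3 = 25; y_lin[8] = 5×2 = 10 → [15, 25, 41, 63, 72, 54, 35, 25, 10]. Circular (length 5): y[0] = 3×5 + 2×2 + 5×3 + 5×2 + 5×5 = 69; y[1] = 3×5 + 2×5 + 5×2 + 5×3 + 5×2 = 60; y[2] = 3×2 + 2×5 + 5×5 + 5×2 + 5×3 = 66; y[3] = 3×3 + 2×2 + 5×5 + 5×5 + 5×2 = 73; y[4] = 3×2 + 2×3 + 5×2 + 5×5 + 5×5 = 72 → [69, 60, 66, 73, 72]

Linear: [15, 25, 41, 63, 72, 54, 35, 25, 10], Circular: [69, 60, 66, 73, 72]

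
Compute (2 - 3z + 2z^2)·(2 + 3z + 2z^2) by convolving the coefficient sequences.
Ascending coefficients: a = [2, -3, 2], b = [2, 3, 2]. c[0] = 2×2 = 4; c[1] = 2×3 + -3×2 = 0; c[2] = 2×2 + -3×3 + 2×2 = -1; c[3] = -3×2 + 2×3 = 0; c[4] = 2×2 = 4. Result coefficients: [4, 0, -1, 0, 4] → 4 - z^2 + 4z^4

4 - z^2 + 4z^4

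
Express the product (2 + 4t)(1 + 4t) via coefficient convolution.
Ascending coefficients: a = [2, 4], b = [1, 4]. c[0] = 2×1 = 2; c[1] = 2×4 + 4×1 = 12; c[2] = 4×4 = 16. Result coefficients: [2, 12, 16] → 2 + 12t + 16t^2

2 + 12t + 16t^2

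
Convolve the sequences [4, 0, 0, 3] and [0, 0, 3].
y[0] = 4×0 = 0; y[1] = 4×0 + 0×0 = 0; y[2] = 4×3 + 0×0 + 0×0 = 12; y[3] = 0×3 + 0×0 + 3×0 = 0; y[4] = 0×3 + 3×0 = 0; y[5] = 3×3 = 9

[0, 0, 12, 0, 0, 9]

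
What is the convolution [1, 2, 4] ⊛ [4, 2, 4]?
y[0] = 1×4 = 4; y[1] = 1×2 + 2×4 = 10; y[2] = 1×4 + 2×2 + 4×4 = 24; y[3] = 2×4 + 4×2 = 16; y[4] = 4×4 = 16

[4, 10, 24, 16, 16]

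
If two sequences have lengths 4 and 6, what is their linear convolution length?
Linear/full convolution length: m + n - 1 = 4 + 6 - 1 = 9

9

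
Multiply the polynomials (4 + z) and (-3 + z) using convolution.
Ascending coefficients: a = [4, 1], b = [-3, 1]. c[0] = 4×-3 = -12; c[1] = 4×1 + 1×-3 = 1; c[2] = 1×1 = 1. Result coefficients: [-12, 1, 1] → -12 + z + z^2

-12 + z + z^2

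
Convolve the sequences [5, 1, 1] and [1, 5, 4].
y[0] = 5×1 = 5; y[1] = 5×5 + 1×1 = 26; y[2] = 5×4 + 1×5 + 1×1 = 26; y[3] = 1×4 + 1×5 = 9; y[4] = 1×4 = 4

[5, 26, 26, 9, 4]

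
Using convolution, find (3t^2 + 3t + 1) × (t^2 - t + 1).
Ascending coefficients: a = [1, 3, 3], b = [1, -1, 1]. c[0] = 1×1 = 1; c[1] = 1×-1 + 3×1 = 2; c[2] = 1×1 + 3×-1 + 3×1 = 1; c[3] = 3×1 + 3×-1 = 0; c[4] = 3×1 = 3. Result coefficients: [1, 2, 1, 0, 3] → 3t^4 + t^2 + 2t + 1

3t^4 + t^2 + 2t + 1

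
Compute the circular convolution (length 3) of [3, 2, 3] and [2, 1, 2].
Use y[k] = Σ_j u[j]·v[(k-j) mod 3]. y[0] = 3×2 + 2×2 + 3×1 = 13; y[1] = 3×1 + 2×2 + 3×2 = 13; y[2] = 3×2 + 2×1 + 3×2 = 14. Result: [13, 13, 14]

[13, 13, 14]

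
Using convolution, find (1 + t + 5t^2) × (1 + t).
Ascending coefficients: a = [1, 1, 5], b = [1, 1]. c[0] = 1×1 = 1; c[1] = 1×1 + 1×1 = 2; c[2] = 1×1 + 5×1 = 6; c[3] = 5×1 = 5. Result coefficients: [1, 2, 6, 5] → 1 + 2t + 6t^2 + 5t^3

1 + 2t + 6t^2 + 5t^3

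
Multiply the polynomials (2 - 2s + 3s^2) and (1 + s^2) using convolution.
Ascending coefficients: a = [2, -2, 3], b = [1, 0, 1]. c[0] = 2×1 = 2; c[1] = 2×0 + -2×1 = -2; c[2] = 2×1 + -2×0 + 3×1 = 5; c[3] = -2×1 + 3×0 = -2; c[4] = 3×1 = 3. Result coefficients: [2, -2, 5, -2, 3] → 2 - 2s + 5s^2 - 2s^3 + 3s^4

2 - 2s + 5s^2 - 2s^3 + 3s^4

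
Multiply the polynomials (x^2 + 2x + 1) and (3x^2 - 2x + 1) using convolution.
Ascending coefficients: a = [1, 2, 1], b = [1, -2, 3]. c[0] = 1×1 = 1; c[1] = 1×-2 + 2×1 = 0; c[2] = 1×3 + 2×-2 + 1×1 = 0; c[3] = 2×3 + 1×-2 = 4; c[4] = 1×3 = 3. Result coefficients: [1, 0, 0, 4, 3] → 3x^4 + 4x^3 + 1

3x^4 + 4x^3 + 1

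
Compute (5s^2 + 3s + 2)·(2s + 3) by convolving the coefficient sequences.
Ascending coefficients: a = [2, 3, 5], b = [3, 2]. c[0] = 2×3 = 6; c[1] = 2×2 + 3×3 = 13; c[2] = 3×2 + 5×3 = 21; c[3] = 5×2 = 10. Result coefficients: [6, 13, 21, 10] → 10s^3 + 21s^2 + 13s + 6

10s^3 + 21s^2 + 13s + 6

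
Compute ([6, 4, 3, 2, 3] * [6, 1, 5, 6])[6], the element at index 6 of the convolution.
Use y[k] = Σ_i a[i]·b[k-i] at k=6. y[6] = 2×6 + 3×5 = 27

27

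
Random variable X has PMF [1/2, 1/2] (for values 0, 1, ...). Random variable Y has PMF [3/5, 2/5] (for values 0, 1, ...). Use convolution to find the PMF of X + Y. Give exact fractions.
P(X+Y=k) = Σ_i P(X=i)·P(Y=k-i) — a convolution of [1/2, 1/2] and [3/5, 2/5]. P(X+Y=0) = (1/2)×(3/5) = 3/10; P(X+Y=1) = (1/2)×(2/5) + (1/2)×(3/5) = 1/5 + 3/10 = 1/2; P(X+Y=2) = (1/2)×(2/5) = 1/5. PMF: [3/10, 1/2, 1/5] (sums to 1 ✓)

[3/10, 1/2, 1/5]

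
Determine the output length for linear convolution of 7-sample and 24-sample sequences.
Linear/full convolution length: m + n - 1 = 7 + 24 - 1 = 30

30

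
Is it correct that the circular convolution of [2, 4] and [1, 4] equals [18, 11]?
Recompute circular convolution of [2, 4] and [1, 4]: y[0] = 2×1 + 4×4 = 18; y[1] = 2×4 + 4×1 = 12 → [18, 12]. Compare to given [18, 11]: they differ at index 1: given 11, correct 12, so answer: No

No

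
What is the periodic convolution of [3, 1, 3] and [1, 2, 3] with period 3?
Use y[k] = Σ_j f[j]·g[(k-j) mod 3]. y[0] = 3×1 + 1×3 + 3×2 = 12; y[1] = 3×2 + 1×1 + 3×3 = 16; y[2] = 3×3 + 1×2 + 3×1 = 14. Result: [12, 16, 14]

[12, 16, 14]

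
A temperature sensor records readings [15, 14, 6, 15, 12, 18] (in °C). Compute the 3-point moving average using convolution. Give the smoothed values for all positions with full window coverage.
3-point moving average kernel = [1, 1, 1]. Apply in 'valid' mode (full window coverage): avg[0] = (15 + 14 + 6) / 3 = 11.67; avg[1] = (14 + 6 + 15) / 3 = 11.67; avg[2] = (6 + 15 + 12) / 3 = 11.0; avg[3] = (15 + 12 + 18) / 3 = 15.0. Smoothed values: [11.67, 11.67, 11.0, 15.0]

[11.67, 11.67, 11.0, 15.0]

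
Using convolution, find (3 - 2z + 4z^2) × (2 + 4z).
Ascending coefficients: a = [3, -2, 4], b = [2, 4]. c[0] = 3×2 = 6; c[1] = 3×4 + -2×2 = 8; c[2] = -2×4 + 4×2 = 0; c[3] = 4×4 = 16. Result coefficients: [6, 8, 0, 16] → 6 + 8z + 16z^3

6 + 8z + 16z^3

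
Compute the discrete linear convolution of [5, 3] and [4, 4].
y[0] = 5×4 = 20; y[1] = 5×4 + 3×4 = 32; y[2] = 3×4 = 12

[20, 32, 12]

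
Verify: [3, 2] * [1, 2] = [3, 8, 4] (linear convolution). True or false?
Recompute linear convolution of [3, 2] and [1, 2]: y[0] = 3×1 = 3; y[1] = 3×2 + 2×1 = 8; y[2] = 2×2 = 4 → [3, 8, 4]. Given [3, 8, 4] matches, so answer: Yes

Yes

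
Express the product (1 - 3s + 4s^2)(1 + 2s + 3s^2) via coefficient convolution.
Ascending coefficients: a = [1, -3, 4], b = [1, 2, 3]. c[0] = 1×1 = 1; c[1] = 1×2 + -3×1 = -1; c[2] = 1×3 + -3×2 + 4×1 = 1; c[3] = -3×3 + 4×2 = -1; c[4] = 4×3 = 12. Result coefficients: [1, -1, 1, -1, 12] → 1 - s + s^2 - s^3 + 12s^4

1 - s + s^2 - s^3 + 12s^4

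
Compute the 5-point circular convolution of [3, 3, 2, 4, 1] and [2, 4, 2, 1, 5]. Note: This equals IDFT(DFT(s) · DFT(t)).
Either evaluate y[k] = Σ_j s[j]·t[(k-j) mod 5] directly, or use IDFT(DFT(s) · DFT(t)). y[0] = 3×2 + 3×5 + 2×1 + 4×2 + 1×4 = 35; y[1] = 3×4 + 3×2 + 2×5 + 4×1 + 1×2 = 34; y[2] = 3×2 + 3×4 + 2×2 + 4×5 + 1×1 = 43; y[3] = 3×1 + 3×2 + 2×4 + 4×2 + 1×5 = 30; y[4] = 3×5 + 3×1 + 2×2 + 4×4 + 1×2 = 40. Result: [35, 34, 43, 30, 40]

[35, 34, 43, 30, 40]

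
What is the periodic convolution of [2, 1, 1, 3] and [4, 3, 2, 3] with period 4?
Use y[k] = Σ_j f[j]·g[(k-j) mod 4]. y[0] = 2×4 + 1×3 + 1×2 + 3×3 = 22; y[1] = 2×3 + 1×4 + 1×3 + 3×2 = 19; y[2] = 2×2 + 1×3 + 1×4 + 3×3 = 20; y[3] = 2×3 + 1×2 + 1×3 + 3×4 = 23. Result: [22, 19, 20, 23]

[22, 19, 20, 23]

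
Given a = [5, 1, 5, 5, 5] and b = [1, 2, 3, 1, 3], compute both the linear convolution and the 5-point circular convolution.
Linear: y_lin[0] = 5×1 = 5; y_lin[1] = 5×2 + 1×1 = 11; y_lin[2] = 5×3 + 1×2 + 5×1 = 22; y_lin[3] = 5×1 + 1×3 + 5×2 + 5×1 = 23; y_lin[4] = 5×3 + 1×1 + 5×3 + 5×2 + 5×1 = 46; y_lin[5] = 1×3 + 5×1 + 5×3 + 5×2 = 33; y_lin[6] = 5×3 + 5×1 + 5×3 = 35; y_lin[7] = 5×3 + 5×1 = 20; y_lin[8] = 5×3 = 15 → [5, 11, 22, 23, 46, 33, 35, 20, 15]. Circular (length 5): y[0] = 5×1 + 1×3 + 5×1 + 5×3 + 5×2 = 38; y[1] = 5×2 + 1×1 + 5×3 + 5×1 + 5×3 = 46; y[2] = 5×3 + 1×2 + 5×1 + 5×3 + 5×1 = 42; y[3] = 5×1 + 1×3 + 5×2 + 5×1 + 5×3 = 38; y[4] = 5×3 + 1×1 + 5×3 + 5×2 + 5×1 = 46 → [38, 46, 42, 38, 46]

Linear: [5, 11, 22, 23, 46, 33, 35, 20, 15], Circular: [38, 46, 42, 38, 46]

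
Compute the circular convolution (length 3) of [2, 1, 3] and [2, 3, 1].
Use y[k] = Σ_j s[j]·t[(k-j) mod 3]. y[0] = 2×2 + 1×1 + 3×3 = 14; y[1] = 2×3 + 1×2 + 3×1 = 11; y[2] = 2×1 + 1×3 + 3×2 = 11. Result: [14, 11, 11]

[14, 11, 11]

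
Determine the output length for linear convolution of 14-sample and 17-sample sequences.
Linear/full convolution length: m + n - 1 = 14 + 17 - 1 = 30

30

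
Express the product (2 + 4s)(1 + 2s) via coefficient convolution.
Ascending coefficients: a = [2, 4], b = [1, 2]. c[0] = 2×1 = 2; c[1] = 2×2 + 4×1 = 8; c[2] = 4×2 = 8. Result coefficients: [2, 8, 8] → 2 + 8s + 8s^2

2 + 8s + 8s^2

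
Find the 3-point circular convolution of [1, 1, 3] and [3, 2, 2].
Use y[k] = Σ_j s[j]·t[(k-j) mod 3]. y[0] = 1×3 + 1×2 + 3×2 = 11; y[1] = 1×2 + 1×3 + 3×2 = 11; y[2] = 1×2 + 1×2 + 3×3 = 13. Result: [11, 11, 13]

[11, 11, 13]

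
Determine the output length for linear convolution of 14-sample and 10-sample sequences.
Linear/full convolution length: m + n - 1 = 14 + 10 - 1 = 23

23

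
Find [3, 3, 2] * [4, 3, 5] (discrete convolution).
y[0] = 3×4 = 12; y[1] = 3×3 + 3×4 = 21; y[2] = 3×5 + 3×3 + 2×4 = 32; y[3] = 3×5 + 2×3 = 21; y[4] = 2×5 = 10

[12, 21, 32, 21, 10]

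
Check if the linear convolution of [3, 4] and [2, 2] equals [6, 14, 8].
Recompute linear convolution of [3, 4] and [2, 2]: y[0] = 3×2 = 6; y[1] = 3×2 + 4×2 = 14; y[2] = 4×2 = 8 → [6, 14, 8]. Given [6, 14, 8] matches, so answer: Yes

Yes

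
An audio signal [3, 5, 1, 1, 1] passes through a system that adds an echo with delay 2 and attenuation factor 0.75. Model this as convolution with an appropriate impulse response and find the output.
Direct-path + delayed-attenuated-path model → impulse response h = [1, 0, 0.75] (1 at lag 0, 0.75 at lag 2). Output y[n] = x[n] + 0.75·x[n - 2] (with x[n] = 0 outside 0..4): y[0] = 3 + 0.75×0 = 3; y[1] = 5 + 0.75×0 = 5; y[2] = 1 + 0.75×3 = 3.25; y[3] = 1 + 0.75×5 = 4.75; y[4] = 1 + 0.75×1 = 1.75; y[5] = 0 + 0.75×1 = 0.75; y[6] = 0 + 0.75×1 = 0.75. So y = [3, 5, 3.25, 4.75, 1.75, 0.75, 0.75]

[3, 5, 3.25, 4.75, 1.75, 0.75, 0.75]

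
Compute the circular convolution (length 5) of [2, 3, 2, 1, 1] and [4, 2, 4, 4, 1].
Use y[k] = Σ_j a[j]·b[(k-j) mod 5]. y[0] = 2×4 + 3×1 + 2×4 + 1×4 + 1×2 = 25; y[1] = 2×2 + 3×4 + 2×1 + 1×4 + 1×4 = 26; y[2] = 2×4 + 3×2 + 2×4 + 1×1 + 1×4 = 27; y[3] = 2×4 + 3×4 + 2×2 + 1×4 + 1×1 = 29; y[4] = 2×1 + 3×4 + 2×4 + 1×2 + 1×4 = 28. Result: [25, 26, 27, 29, 28]

[25, 26, 27, 29, 28]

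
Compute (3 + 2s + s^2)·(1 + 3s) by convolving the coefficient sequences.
Ascending coefficients: a = [3, 2, 1], b = [1, 3]. c[0] = 3×1 = 3; c[1] = 3×3 + 2×1 = 11; c[2] = 2×3 + 1×1 = 7; c[3] = 1×3 = 3. Result coefficients: [3, 11, 7, 3] → 3 + 11s + 7s^2 + 3s^3

3 + 11s + 7s^2 + 3s^3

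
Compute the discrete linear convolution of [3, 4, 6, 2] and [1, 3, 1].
y[0] = 3×1 = 3; y[1] = 3×3 + 4×1 = 13; y[2] = 3×1 + 4×3 + 6×1 = 21; y[3] = 4×1 + 6×3 + 2×1 = 24; y[4] = 6×1 + 2×3 = 12; y[5] = 2×1 = 2

[3, 13, 21, 24, 12, 2]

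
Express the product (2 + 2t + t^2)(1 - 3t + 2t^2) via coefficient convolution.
Ascending coefficients: a = [2, 2, 1], b = [1, -3, 2]. c[0] = 2×1 = 2; c[1] = 2×-3 + 2×1 = -4; c[2] = 2×2 + 2×-3 + 1×1 = -1; c[3] = 2×2 + 1×-3 = 1; c[4] = 1×2 = 2. Result coefficients: [2, -4, -1, 1, 2] → 2 - 4t - t^2 + t^3 + 2t^4

2 - 4t - t^2 + t^3 + 2t^4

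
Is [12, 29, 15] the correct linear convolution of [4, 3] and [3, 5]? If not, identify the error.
Recompute linear convolution of [4, 3] and [3, 5]: y[0] = 4×3 = 12; y[1] = 4×5 + 3×3 = 29; y[2] = 3×5 = 15 → [12, 29, 15]. Given [12, 29, 15] matches, so answer: Yes

Yes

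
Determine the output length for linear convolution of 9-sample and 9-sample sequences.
Linear/full convolution length: m + n - 1 = 9 + 9 - 1 = 17

17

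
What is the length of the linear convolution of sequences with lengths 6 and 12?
Linear/full convolution length: m + n - 1 = 6 + 12 - 1 = 17

17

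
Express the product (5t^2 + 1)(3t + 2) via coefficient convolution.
Ascending coefficients: a = [1, 0, 5], b = [2, 3]. c[0] = 1×2 = 2; c[1] = 1×3 + 0×2 = 3; c[2] = 0×3 + 5×2 = 10; c[3] = 5×3 = 15. Result coefficients: [2, 3, 10, 15] → 15t^3 + 10t^2 + 3t + 2

15t^3 + 10t^2 + 3t + 2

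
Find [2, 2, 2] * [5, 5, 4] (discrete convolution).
y[0] = 2×5 = 10; y[1] = 2×5 + 2×5 = 20; y[2] = 2×4 + 2×5 + 2×5 = 28; y[3] = 2×4 + 2×5 = 18; y[4] = 2×4 = 8

[10, 20, 28, 18, 8]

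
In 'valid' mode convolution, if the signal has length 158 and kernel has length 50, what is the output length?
'Valid' mode counts only positions where the kernel fully overlaps the signal: m - n + 1 = 158 - 50 + 1 = 109

109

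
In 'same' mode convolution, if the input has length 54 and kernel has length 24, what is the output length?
'Same' mode returns an output with the same length as the input: 54

54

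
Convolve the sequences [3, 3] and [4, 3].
y[0] = 3×4 = 12; y[1] = 3×3 + 3×4 = 21; y[2] = 3×3 = 9

[12, 21, 9]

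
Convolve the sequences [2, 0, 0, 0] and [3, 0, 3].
y[0] = 2×3 = 6; y[1] = 2×0 + 0×3 = 0; y[2] = 2×3 + 0×0 + 0×3 = 6; y[3] = 0×3 + 0×0 + 0×3 = 0; y[4] = 0×3 + 0×0 = 0; y[5] = 0×3 = 0

[6, 0, 6, 0, 0, 0]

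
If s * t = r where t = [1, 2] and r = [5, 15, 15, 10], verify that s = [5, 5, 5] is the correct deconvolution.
Forward-compute [5, 5, 5] * [1, 2]: r[0] = 5×1 = 5; r[1] = 5×2 + 5×1 = 15; r[2] = 5×2 + 5×1 = 15; r[3] = 5×2 = 10 → [5, 15, 15, 10]. Matches given r = [5, 15, 15, 10], so verified.

Verified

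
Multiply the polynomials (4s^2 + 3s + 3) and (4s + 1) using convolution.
Ascending coefficients: a = [3, 3, 4], b = [1, 4]. c[0] = 3×1 = 3; c[1] = 3×4 + 3×1 = 15; c[2] = 3×4 + 4×1 = 16; c[3] = 4×4 = 16. Result coefficients: [3, 15, 16, 16] → 16s^3 + 16s^2 + 15s + 3

16s^3 + 16s^2 + 15s + 3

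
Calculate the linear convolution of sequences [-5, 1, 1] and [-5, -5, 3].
y[0] = -5×-5 = 25; y[1] = -5×-5 + 1×-5 = 20; y[2] = -5×3 + 1×-5 + 1×-5 = -25; y[3] = 1×3 + 1×-5 = -2; y[4] = 1×3 = 3

[25, 20, -25, -2, 3]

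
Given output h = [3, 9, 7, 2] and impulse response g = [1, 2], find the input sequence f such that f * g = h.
Deconvolve h=[3, 9, 7, 2] by g=[1, 2]. Since g[0]=1, solve forward: f[0] = h[0] / 1 = 3; f[1] = (h[1] - 3×2) / 1 = 3; f[2] = (h[2] - 3×2) / 1 = 1. So f = [3, 3, 1]. Check by forward convolution: h[0] = 3×1 = 3; h[1] = 3×2 + 3×1 = 9; h[2] = 3×2 + 1×1 = 7; h[3] = 1×2 = 2

[3, 3, 1]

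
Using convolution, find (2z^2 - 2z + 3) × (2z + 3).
Ascending coefficients: a = [3, -2, 2], b = [3, 2]. c[0] = 3×3 = 9; c[1] = 3×2 + -2×3 = 0; c[2] = -2×2 + 2×3 = 2; c[3] = 2×2 = 4. Result coefficients: [9, 0, 2, 4] → 4z^3 + 2z^2 + 9

4z^3 + 2z^2 + 9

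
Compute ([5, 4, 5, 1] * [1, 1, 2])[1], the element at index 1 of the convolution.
Use y[k] = Σ_i a[i]·b[k-i] at k=1. y[1] = 5×1 + 4×1 = 9

9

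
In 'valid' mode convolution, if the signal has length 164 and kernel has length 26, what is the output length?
'Valid' mode counts only positions where the kernel fully overlaps the signal: m - n + 1 = 164 - 26 + 1 = 139

139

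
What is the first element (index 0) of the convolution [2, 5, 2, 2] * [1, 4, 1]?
Use y[k] = Σ_i a[i]·b[k-i] at k=0. y[0] = 2×1 = 2

2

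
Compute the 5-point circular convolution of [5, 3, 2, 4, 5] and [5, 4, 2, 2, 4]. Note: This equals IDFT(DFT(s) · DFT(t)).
Either evaluate y[k] = Σ_j s[j]·t[(k-j) mod 5] directly, or use IDFT(DFT(s) · DFT(t)). y[0] = 5×5 + 3×4 + 2×2 + 4×2 + 5×4 = 69; y[1] = 5×4 + 3×5 + 2×4 + 4×2 + 5×2 = 61; y[2] = 5×2 + 3×4 + 2×5 + 4×4 + 5×2 = 58; y[3] = 5×2 + 3×2 + 2×4 + 4×5 + 5×4 = 64; y[4] = 5×4 + 3×2 + 2×2 + 4×4 + 5×5 = 71. Result: [69, 61, 58, 64, 71]

[69, 61, 58, 64, 71]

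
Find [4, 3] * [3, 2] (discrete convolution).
y[0] = 4×3 = 12; y[1] = 4×2 + 3×3 = 17; y[2] = 3×2 = 6

[12, 17, 6]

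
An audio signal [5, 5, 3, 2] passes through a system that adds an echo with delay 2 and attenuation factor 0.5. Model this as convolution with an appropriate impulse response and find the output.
Direct-path + delayed-attenuated-path model → impulse response h = [1, 0, 0.5] (1 at lag 0, 0.5 at lag 2). Output y[n] = x[n] + 0.5·x[n - 2] (with x[n] = 0 outside 0..3): y[0] = 5 + 0.5×0 = 5; y[1] = 5 + 0.5×0 = 5; y[2] = 3 + 0.5×5 = 5.5; y[3] = 2 + 0.5×5 = 4.5; y[4] = 0 + 0.5×3 = 1.5; y[5] = 0 + 0.5×2 = 1.0. So y = [5, 5, 5.5, 4.5, 1.5, 1.0]

[5, 5, 5.5, 4.5, 1.5, 1.0]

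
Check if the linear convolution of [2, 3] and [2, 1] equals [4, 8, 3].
Recompute linear convolution of [2, 3] and [2, 1]: y[0] = 2×2 = 4; y[1] = 2×1 + 3×2 = 8; y[2] = 3×1 = 3 → [4, 8, 3]. Given [4, 8, 3] matches, so answer: Yes

Yes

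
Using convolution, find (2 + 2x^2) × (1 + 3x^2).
Ascending coefficients: a = [2, 0, 2], b = [1, 0, 3]. c[0] = 2×1 = 2; c[1] = 2×0 + 0×1 = 0; c[2] = 2×3 + 0×0 + 2×1 = 8; c[3] = 0×3 + 2×0 = 0; c[4] = 2×3 = 6. Result coefficients: [2, 0, 8, 0, 6] → 2 + 8x^2 + 6x^4

2 + 8x^2 + 6x^4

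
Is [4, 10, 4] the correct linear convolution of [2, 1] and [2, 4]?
Recompute linear convolution of [2, 1] and [2, 4]: y[0] = 2×2 = 4; y[1] = 2×4 + 1×2 = 10; y[2] = 1×4 = 4 → [4, 10, 4]. Given [4, 10, 4] matches, so answer: Yes

Yes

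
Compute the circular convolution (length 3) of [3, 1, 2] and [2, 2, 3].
Use y[k] = Σ_j f[j]·g[(k-j) mod 3]. y[0] = 3×2 + 1×3 + 2×2 = 13; y[1] = 3×2 + 1×2 + 2×3 = 14; y[2] = 3×3 + 1×2 + 2×2 = 15. Result: [13, 14, 15]

[13, 14, 15]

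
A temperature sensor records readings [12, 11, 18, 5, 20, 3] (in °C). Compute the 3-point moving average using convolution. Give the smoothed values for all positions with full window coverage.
3-point moving average kernel = [1, 1, 1]. Apply in 'valid' mode (full window coverage): avg[0] = (12 + 11 + 18) / 3 = 13.67; avg[1] = (11 + 18 + 5) / 3 = 11.33; avg[2] = (18 + 5 + 20) / 3 = 14.33; avg[3] = (5 + 20 + 3) / 3 = 9.33. Smoothed values: [13.67, 11.33, 14.33, 9.33]

[13.67, 11.33, 14.33, 9.33]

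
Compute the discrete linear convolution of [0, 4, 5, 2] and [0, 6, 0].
y[0] = 0×0 = 0; y[1] = 0×6 + 4×0 = 0; y[2] = 0×0 + 4×6 + 5×0 = 24; y[3] = 4×0 + 5×6 + 2×0 = 30; y[4] = 5×0 + 2×6 = 12; y[5] = 2×0 = 0

[0, 0, 24, 30, 12, 0]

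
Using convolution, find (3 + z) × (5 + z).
Ascending coefficients: a = [3, 1], b = [5, 1]. c[0] = 3×5 = 15; c[1] = 3×1 + 1×5 = 8; c[2] = 1×1 = 1. Result coefficients: [15, 8, 1] → 15 + 8z + z^2

15 + 8z + z^2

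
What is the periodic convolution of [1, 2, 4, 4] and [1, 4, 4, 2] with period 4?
Use y[k] = Σ_j f[j]·g[(k-j) mod 4]. y[0] = 1×1 + 2×2 + 4×4 + 4×4 = 37; y[1] = 1×4 + 2×1 + 4×2 + 4×4 = 30; y[2] = 1×4 + 2×4 + 4×1 + 4×2 = 24; y[3] = 1×2 + 2×4 + 4×4 + 4×1 = 30. Result: [37, 30, 24, 30]

[37, 30, 24, 30]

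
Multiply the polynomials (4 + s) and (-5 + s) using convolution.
Ascending coefficients: a = [4, 1], b = [-5, 1]. c[0] = 4×-5 = -20; c[1] = 4×1 + 1×-5 = -1; c[2] = 1×1 = 1. Result coefficients: [-20, -1, 1] → -20 - s + s^2

-20 - s + s^2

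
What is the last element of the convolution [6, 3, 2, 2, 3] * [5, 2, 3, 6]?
Use y[k] = Σ_i a[i]·b[k-i] at k=7. y[7] = 3×6 = 18

18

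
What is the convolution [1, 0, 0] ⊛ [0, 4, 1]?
y[0] = 1×0 = 0; y[1] = 1×4 + 0×0 = 4; y[2] = 1×1 + 0×4 + 0×0 = 1; y[3] = 0×1 + 0×4 = 0; y[4] = 0×1 = 0

[0, 4, 1, 0, 0]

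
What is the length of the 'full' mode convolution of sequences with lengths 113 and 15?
Linear/full convolution length: m + n - 1 = 113 + 15 - 1 = 127

127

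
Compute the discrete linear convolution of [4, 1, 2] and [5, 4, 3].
y[0] = 4×5 = 20; y[1] = 4×4 + 1×5 = 21; y[2] = 4×3 + 1×4 + 2×5 = 26; y[3] = 1×3 + 2×4 = 11; y[4] = 2×3 = 6

[20, 21, 26, 11, 6]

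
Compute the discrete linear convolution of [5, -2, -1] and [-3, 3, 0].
y[0] = 5×-3 = -15; y[1] = 5×3 + -2×-3 = 21; y[2] = 5×0 + -2×3 + -1×-3 = -3; y[3] = -2×0 + -1×3 = -3; y[4] = -1×0 = 0

[-15, 21, -3, -3, 0]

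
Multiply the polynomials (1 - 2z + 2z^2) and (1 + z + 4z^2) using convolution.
Ascending coefficients: a = [1, -2, 2], b = [1, 1, 4]. c[0] = 1×1 = 1; c[1] = 1×1 + -2×1 = -1; c[2] = 1×4 + -2×1 + 2×1 = 4; c[3] = -2×4 + 2×1 = -6; c[4] = 2×4 = 8. Result coefficients: [1, -1, 4, -6, 8] → 1 - z + 4z^2 - 6z^3 + 8z^4

1 - z + 4z^2 - 6z^3 + 8z^4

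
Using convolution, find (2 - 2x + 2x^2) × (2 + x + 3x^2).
Ascending coefficients: a = [2, -2, 2], b = [2, 1, 3]. c[0] = 2×2 = 4; c[1] = 2×1 + -2×2 = -2; c[2] = 2×3 + -2×1 + 2×2 = 8; c[3] = -2×3 + 2×1 = -4; c[4] = 2×3 = 6. Result coefficients: [4, -2, 8, -4, 6] → 4 - 2x + 8x^2 - 4x^3 + 6x^4

4 - 2x + 8x^2 - 4x^3 + 6x^4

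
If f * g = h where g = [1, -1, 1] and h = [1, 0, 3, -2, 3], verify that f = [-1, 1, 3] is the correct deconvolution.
Forward-compute [-1, 1, 3] * [1, -1, 1]: h[0] = -1×1 = -1; h[1] = -1×-1 + 1×1 = 2; h[2] = -1×1 + 1×-1 + 3×1 = 1; h[3] = 1×1 + 3×-1 = -2; h[4] = 3×1 = 3 → [-1, 2, 1, -2, 3]. Does not match given h = [1, 0, 3, -2, 3].

Not verified. [-1, 1, 3] * [1, -1, 1] = [-1, 2, 1, -2, 3], which differs from [1, 0, 3, -2, 3] at index 0.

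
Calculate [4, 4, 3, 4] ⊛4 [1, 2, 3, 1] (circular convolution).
Use y[k] = Σ_j s[j]·t[(k-j) mod 4]. y[0] = 4×1 + 4×1 + 3×3 + 4×2 = 25; y[1] = 4×2 + 4×1 + 3×1 + 4×3 = 27; y[2] = 4×3 + 4×2 + 3×1 + 4×1 = 27; y[3] = 4×1 + 4×3 + 3×2 + 4×1 = 26. Result: [25, 27, 27, 26]

[25, 27, 27, 26]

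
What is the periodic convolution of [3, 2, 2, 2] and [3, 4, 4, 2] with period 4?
Use y[k] = Σ_j s[j]·t[(k-j) mod 4]. y[0] = 3×3 + 2×2 + 2×4 + 2×4 = 29; y[1] = 3×4 + 2×3 + 2×2 + 2×4 = 30; y[2] = 3×4 + 2×4 + 2×3 + 2×2 = 30; y[3] = 3×2 + 2×4 + 2×4 + 2×3 = 28. Result: [29, 30, 30, 28]

[29, 30, 30, 28]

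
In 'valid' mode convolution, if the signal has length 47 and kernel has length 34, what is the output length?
'Valid' mode counts only positions where the kernel fully overlaps the signal: m - n + 1 = 47 - 34 + 1 = 14

14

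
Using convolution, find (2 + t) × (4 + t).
Ascending coefficients: a = [2, 1], b = [4, 1]. c[0] = 2×4 = 8; c[1] = 2×1 + 1×4 = 6; c[2] = 1×1 = 1. Result coefficients: [8, 6, 1] → 8 + 6t + t^2

8 + 6t + t^2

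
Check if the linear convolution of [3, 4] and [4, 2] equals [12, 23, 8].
Recompute linear convolution of [3, 4] and [4, 2]: y[0] = 3×4 = 12; y[1] = 3×2 + 4×4 = 22; y[2] = 4×2 = 8 → [12, 22, 8]. Compare to given [12, 23, 8]: they differ at index 1: given 23, correct 22, so answer: No

No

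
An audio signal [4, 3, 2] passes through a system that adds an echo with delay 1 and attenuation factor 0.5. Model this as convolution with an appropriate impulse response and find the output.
Direct-path + delayed-attenuated-path model → impulse response h = [1, 0.5] (1 at lag 0, 0.5 at lag 1). Output y[n] = x[n] + 0.5·x[n - 1] (with x[n] = 0 outside 0..2): y[0] = 4 + 0.5×0 = 4; y[1] = 3 + 0.5×4 = 5.0; y[2] = 2 + 0.5×3 = 3.5; y[3] = 0 + 0.5×2 = 1.0. So y = [4, 5.0, 3.5, 1.0]

[4, 5.0, 3.5, 1.0]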